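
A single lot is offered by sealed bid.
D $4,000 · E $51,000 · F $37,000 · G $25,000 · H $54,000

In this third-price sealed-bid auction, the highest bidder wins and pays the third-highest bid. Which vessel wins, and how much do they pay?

H pays $37,000

Bids ranked: 54,000 (H) > 51,000 (E) > 37,000 (F) > 25,000 (G) > 4,000 (D)
H wins; payment is bid #3 in the ranking = $37,000.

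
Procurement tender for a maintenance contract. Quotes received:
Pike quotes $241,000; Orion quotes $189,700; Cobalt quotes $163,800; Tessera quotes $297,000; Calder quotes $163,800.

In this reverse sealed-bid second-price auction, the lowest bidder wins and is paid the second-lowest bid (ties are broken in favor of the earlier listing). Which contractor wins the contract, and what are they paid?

Rule: the lowest bidder wins and is paid the second-lowest bid.
Bids ranked: 163,800 (Cobalt) < 163,800 (Calder) < 189,700 (Orion) < 241,000 (Pike) < 297,000 (Tessera)
Tie at $163,800 → Cobalt wins by tie-break.
Second-price: Cobalt is paid Calder's bid of $163,800.

Cobalt is paid $163,800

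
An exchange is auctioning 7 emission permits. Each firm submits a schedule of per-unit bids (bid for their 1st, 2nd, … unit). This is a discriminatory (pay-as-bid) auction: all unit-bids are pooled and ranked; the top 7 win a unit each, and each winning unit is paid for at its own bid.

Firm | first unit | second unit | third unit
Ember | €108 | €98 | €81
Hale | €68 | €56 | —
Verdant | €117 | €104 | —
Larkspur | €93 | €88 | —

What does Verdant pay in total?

Pooled unit-bids ranked (top 7): 117 (Verdant-1), 108 (Ember-1), 104 (Verdant-2), 98 (Ember-2), 93 (Larkspur-1), 88 (Larkspur-2), 81 (Ember-3)
Next rejected bid: €68 (not a price — pay-as-bid).
Verdant's winning unit-bids: 117 + 104 = €221.

Verdant pays €221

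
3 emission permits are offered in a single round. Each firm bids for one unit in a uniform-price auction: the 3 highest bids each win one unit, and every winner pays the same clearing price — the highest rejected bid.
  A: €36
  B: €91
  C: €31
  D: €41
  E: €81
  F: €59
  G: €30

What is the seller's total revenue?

Bids ranked high→low: 91 (B), 81 (E), 59 (F), 41 (D), 36 (A), …
The 3 highest are B, E, F.
Clearing price = highest rejected bid = €41.
Total revenue = 3 × €41 = €123.

Total revenue: €123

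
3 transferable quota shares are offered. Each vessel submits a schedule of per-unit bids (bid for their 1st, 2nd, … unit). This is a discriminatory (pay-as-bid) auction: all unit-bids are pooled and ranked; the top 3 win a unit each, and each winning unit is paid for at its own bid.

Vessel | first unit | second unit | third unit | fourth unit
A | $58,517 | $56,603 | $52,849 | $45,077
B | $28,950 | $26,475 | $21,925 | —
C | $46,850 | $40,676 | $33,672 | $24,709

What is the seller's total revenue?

Total revenue: $167,969

All unit-bids, highest first — top 3: 58,517 (A-1), 56,603 (A-2), 52,849 (A-3)
Next rejected bid: $46,850 (not a price — pay-as-bid).
Each winning unit pays its own bid.
Revenue = 58,517 + 56,603 + 52,849 = $167,969.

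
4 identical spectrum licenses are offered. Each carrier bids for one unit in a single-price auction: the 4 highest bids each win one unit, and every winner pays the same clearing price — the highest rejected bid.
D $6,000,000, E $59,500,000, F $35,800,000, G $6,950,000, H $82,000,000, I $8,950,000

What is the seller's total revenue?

Bids ranked high→low: 82,000,000 (H), 59,500,000 (E), 35,800,000 (F), 8,950,000 (I), 6,950,000 (G), 6,000,000 (D)
The 4 highest are H, E, F, I.
First losing bid is G's $6,950,000, which sets the uniform price.
Total revenue = 4 × $6,950,000 = $27,800,000.

Total revenue: $27,800,000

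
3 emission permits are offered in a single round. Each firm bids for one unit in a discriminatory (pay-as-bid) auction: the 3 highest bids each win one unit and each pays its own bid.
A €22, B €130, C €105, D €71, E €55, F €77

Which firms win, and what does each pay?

Sorting: 130 (B), 105 (C), 77 (F), 71 (D), 55 (E), …
Winners (3 units): B, C, F.
Each winner pays its own bid: B €130, C €105, F €77.

B €130, C €105, F €77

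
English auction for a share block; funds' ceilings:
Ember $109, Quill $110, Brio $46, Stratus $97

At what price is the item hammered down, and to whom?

Quill wins at $109

Rule: the price rises until one bidder remains; the winner pays the price at which the last rival dropped out.
Limits ranked: 110 (Quill) > 109 (Ember) > 97 (Stratus) > 46 (Brio)
Ember is the last rival to drop out, at $109; Quill remains and wins at that price.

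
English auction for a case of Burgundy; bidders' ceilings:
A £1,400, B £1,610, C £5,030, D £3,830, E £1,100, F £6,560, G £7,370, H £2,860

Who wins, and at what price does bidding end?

Rule: the price rises until one bidder remains; the winner pays the price at which the last rival dropped out.
Limits in order: 7,370 (G) > 6,560 (F) > 5,030 (C) > 3,830 (D) > 2,860 (H) > 1,610 (B) > …
F is the last rival to drop out, at £6,560; G remains and wins at that price.

G wins at £6,560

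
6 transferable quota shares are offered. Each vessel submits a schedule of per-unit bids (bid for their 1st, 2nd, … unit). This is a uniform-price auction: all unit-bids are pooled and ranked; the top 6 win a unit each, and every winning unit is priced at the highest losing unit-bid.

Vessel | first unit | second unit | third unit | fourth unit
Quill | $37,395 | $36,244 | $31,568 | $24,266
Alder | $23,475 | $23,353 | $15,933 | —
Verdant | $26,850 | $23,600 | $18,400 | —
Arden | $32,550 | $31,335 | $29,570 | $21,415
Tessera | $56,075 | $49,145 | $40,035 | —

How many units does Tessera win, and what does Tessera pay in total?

Pooled unit-bids ranked (top 6): 56,075 (Tessera-1), 49,145 (Tessera-2), 40,035 (Tessera-3), 37,395 (Quill-1), 36,244 (Quill-2), 32,550 (Arden-1)
Highest rejected unit-bid = $31,568.
Tessera wins 3 unit(s) at $31,568 each.

Tessera: 3 units, pays $94,704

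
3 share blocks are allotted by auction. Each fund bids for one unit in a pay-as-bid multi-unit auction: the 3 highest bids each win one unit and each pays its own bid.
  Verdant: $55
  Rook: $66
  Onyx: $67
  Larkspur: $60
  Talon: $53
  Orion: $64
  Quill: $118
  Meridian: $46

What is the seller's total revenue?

Total revenue: $251

Sorting: 118 (Quill), 67 (Onyx), 66 (Rook), 64 (Orion), 60 (Larkspur), …
Top 3: Quill, Onyx, Rook.
Total revenue = 118 + 67 + 66 = $251.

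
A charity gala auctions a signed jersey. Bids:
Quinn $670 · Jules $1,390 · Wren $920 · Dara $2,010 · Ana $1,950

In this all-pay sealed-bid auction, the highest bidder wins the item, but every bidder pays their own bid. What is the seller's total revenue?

Total revenue: $6,940

Bids in order: 2,010 (Dara) > 1,950 (Ana) > 1,390 (Jules) > 920 (Wren) > 670 (Quinn)
Every bidder forfeits their bid regardless of winning.
Revenue = 670 + 1,390 + 920 + 2,010 + 1,950 = $6,940.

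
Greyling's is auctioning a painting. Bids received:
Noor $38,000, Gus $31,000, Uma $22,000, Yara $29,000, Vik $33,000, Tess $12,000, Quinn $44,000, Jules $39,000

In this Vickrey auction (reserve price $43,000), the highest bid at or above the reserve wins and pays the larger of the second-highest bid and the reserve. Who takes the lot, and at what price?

Sorting bids: 44,000 (Quinn) > 39,000 (Jules) > 38,000 (Noor) > 33,000 (Vik) > 31,000 (Gus) > 29,000 (Yara) > …
Quinn has the top bid at or above the reserve ($44,000).
max(second-highest $39,000, reserve $43,000) = $43,000.

Quinn pays $43,000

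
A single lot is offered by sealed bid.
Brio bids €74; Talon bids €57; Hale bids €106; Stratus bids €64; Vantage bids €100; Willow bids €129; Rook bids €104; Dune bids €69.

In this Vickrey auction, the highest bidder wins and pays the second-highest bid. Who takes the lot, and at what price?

Bids in order: 129 (Willow) > 106 (Hale) > 104 (Rook) > 100 (Vantage) > 74 (Brio) > 69 (Dune) > …
Willow wins with the highest bid; price is set by the runner-up at €106.

Willow pays €106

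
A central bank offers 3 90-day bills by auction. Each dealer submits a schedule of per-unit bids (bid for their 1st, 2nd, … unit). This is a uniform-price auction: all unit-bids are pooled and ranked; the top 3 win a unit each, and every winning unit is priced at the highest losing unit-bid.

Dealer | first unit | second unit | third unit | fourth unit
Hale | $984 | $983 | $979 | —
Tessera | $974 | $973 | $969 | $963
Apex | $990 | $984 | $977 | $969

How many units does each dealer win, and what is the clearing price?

Merging the schedules and taking the best 3: 990 (Apex-1), 984 (Hale-1), 984 (Apex-2)
The (k+1)-th unit-bid is $983.
Allocation: Apex 2, Hale 1.

Apex 2, Hale 1; clearing price $983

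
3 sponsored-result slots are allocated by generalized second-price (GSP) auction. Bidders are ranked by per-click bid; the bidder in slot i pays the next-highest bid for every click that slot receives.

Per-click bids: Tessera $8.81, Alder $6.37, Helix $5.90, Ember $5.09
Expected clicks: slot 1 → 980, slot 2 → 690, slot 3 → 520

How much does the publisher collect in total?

Sorting advertisers: $8.81 (Tessera) > $6.37 (Alder) > $5.90 (Helix) > $5.09 (Ember)
Slot 1: Tessera pays $6.37 × 980 = $6242.60
Slot 2: Alder pays $5.90 × 690 = $4071.00
Slot 3: Helix pays $5.09 × 520 = $2646.80
Total = $12960.40

Total revenue: $12960.40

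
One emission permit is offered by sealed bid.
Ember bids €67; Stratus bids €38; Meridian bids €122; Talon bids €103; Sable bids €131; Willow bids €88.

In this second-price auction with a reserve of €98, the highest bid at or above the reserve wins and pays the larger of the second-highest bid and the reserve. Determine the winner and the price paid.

Second-price auction with a reserve of €98: the highest bid at or above the reserve wins and pays the larger of the second-highest bid and the reserve.
Bids in order: 131 (Sable) > 122 (Meridian) > 103 (Talon) > 88 (Willow) > 67 (Ember) > 38 (Stratus)
Highest eligible bid: Sable at €131.
max(second-highest €122, reserve €98) = €122; the reserve does not bind.

Sable pays €122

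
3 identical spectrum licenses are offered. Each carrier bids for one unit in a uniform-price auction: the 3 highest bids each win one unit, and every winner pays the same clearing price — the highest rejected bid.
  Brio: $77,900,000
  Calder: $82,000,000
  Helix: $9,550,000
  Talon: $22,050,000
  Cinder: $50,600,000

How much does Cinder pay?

Ordering the bids: 82,000,000 (Calder), 77,900,000 (Brio), 50,600,000 (Cinder), 22,050,000 (Talon), 9,550,000 (Helix)
The 3 highest are Calder, Brio, Cinder.
Clearing price = highest rejected bid = $22,050,000.
Cinder wins → pays $22,050,000.

Cinder pays $22,050,000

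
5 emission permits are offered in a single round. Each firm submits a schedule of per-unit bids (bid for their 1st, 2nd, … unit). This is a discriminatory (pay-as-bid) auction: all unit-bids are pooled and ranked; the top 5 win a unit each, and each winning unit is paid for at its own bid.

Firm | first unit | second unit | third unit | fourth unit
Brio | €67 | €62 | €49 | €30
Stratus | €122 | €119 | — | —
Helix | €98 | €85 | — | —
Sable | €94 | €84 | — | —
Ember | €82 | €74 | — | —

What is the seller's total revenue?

Total revenue: €518

Merging the schedules and taking the best 5: 122 (Stratus-1), 119 (Stratus-2), 98 (Helix-1), 94 (Sable-1), 85 (Helix-2)
Next rejected bid: €84 (not a price — pay-as-bid).
Each winning unit pays its own bid.
Revenue = 122 + 119 + 98 + 94 + 85 = €518.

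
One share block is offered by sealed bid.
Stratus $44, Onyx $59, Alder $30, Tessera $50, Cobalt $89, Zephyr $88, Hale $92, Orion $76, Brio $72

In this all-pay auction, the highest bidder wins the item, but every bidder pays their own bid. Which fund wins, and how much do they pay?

Rule: the highest bidder wins the item, but every bidder pays their own bid.
Bids ranked: 92 (Hale) > 89 (Cobalt) > 88 (Zephyr) > 76 (Orion) > 72 (Brio) > 59 (Onyx) > …
Hale is highest and takes the item; every bidder forfeits their bid.

Hale pays $92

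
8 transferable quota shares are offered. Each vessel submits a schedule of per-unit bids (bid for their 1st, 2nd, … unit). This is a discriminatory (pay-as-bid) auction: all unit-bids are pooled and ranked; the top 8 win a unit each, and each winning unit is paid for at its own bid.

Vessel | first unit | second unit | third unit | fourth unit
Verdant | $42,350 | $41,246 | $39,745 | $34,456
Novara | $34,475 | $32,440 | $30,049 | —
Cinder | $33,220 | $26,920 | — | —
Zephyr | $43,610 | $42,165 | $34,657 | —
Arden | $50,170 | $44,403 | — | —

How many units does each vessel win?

All unit-bids, highest first — top 8: 50,170 (Arden-1), 44,403 (Arden-2), 43,610 (Zephyr-1), 42,350 (Verdant-1), 42,165 (Zephyr-2), 41,246 (Verdant-2), 39,745 (Verdant-3), 34,657 (Zephyr-3)
Next rejected bid: $34,475 (not a price — pay-as-bid).
Allocation: Arden 2, Verdant 3, Zephyr 3.

Arden 2, Verdant 3, Zephyr 3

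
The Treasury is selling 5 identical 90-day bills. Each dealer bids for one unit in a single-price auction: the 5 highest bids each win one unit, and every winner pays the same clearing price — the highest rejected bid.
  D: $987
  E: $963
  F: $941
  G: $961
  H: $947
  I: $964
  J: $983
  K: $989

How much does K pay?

Bids ranked high→low: 989 (K), 987 (D), 983 (J), 964 (I), 963 (E), 961 (G), 947 (H), …
Winners (5 units): K, D, J, I, E.
First losing bid is G's $961, which sets the uniform price.
K wins → pays $961.

K pays $961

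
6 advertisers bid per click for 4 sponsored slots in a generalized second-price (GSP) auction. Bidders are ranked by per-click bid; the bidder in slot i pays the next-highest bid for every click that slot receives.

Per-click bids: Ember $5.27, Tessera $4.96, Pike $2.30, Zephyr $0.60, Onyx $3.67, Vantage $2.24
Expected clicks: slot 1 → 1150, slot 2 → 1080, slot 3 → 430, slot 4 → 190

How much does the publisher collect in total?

Total revenue: $11082.20

Per-click bids in order: $5.27 (Ember) > $4.96 (Tessera) > $3.67 (Onyx) > $2.30 (Pike) > $2.24 (Vantage) > …
Slot 1: Ember pays $4.96 × 1150 = $5704.00
Slot 2: Tessera pays $3.67 × 1080 = $3963.60
Slot 3: Onyx pays $2.30 × 430 = $989.00
Slot 4: Pike pays $2.24 × 190 = $425.60
Total = $11082.20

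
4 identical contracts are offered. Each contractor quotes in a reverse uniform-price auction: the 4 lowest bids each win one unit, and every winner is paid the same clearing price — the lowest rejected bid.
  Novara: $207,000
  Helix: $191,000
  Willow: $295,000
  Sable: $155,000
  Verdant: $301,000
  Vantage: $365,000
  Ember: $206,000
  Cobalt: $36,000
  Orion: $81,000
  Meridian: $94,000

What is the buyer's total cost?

Sorting: 36,000 (Cobalt), 81,000 (Orion), 94,000 (Meridian), 155,000 (Sable), 191,000 (Helix), 206,000 (Ember), …
Winners (4 units): Cobalt, Orion, Meridian, Sable.
Lowest unsuccessful bid: $191,000 → clearing price.
Total cost = 4 × $191,000 = $764,000.

Total cost: $764,000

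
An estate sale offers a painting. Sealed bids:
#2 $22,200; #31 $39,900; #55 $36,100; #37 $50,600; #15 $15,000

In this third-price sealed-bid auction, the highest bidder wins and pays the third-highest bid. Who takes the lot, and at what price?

#37 pays $36,100

Rule: the highest bidder wins and pays the third-highest bid.
Bids in order: 50,600 (#37) > 39,900 (#31) > 36,100 (#55) > 22,200 (#2) > 15,000 (#15)
#37 wins; payment is bid #3 in the ranking = $36,100.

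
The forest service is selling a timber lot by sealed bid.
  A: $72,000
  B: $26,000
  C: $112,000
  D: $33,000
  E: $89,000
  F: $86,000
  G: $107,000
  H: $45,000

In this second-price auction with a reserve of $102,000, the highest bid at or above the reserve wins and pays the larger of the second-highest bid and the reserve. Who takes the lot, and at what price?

C pays $107,000

Bids ranked: 112,000 (C) > 107,000 (G) > 89,000 (E) > 86,000 (F) > 72,000 (A) > 45,000 (H) > …
C has the top bid at or above the reserve ($112,000).
Second-highest bid $107,000 exceeds the reserve $102,000 → payment $107,000.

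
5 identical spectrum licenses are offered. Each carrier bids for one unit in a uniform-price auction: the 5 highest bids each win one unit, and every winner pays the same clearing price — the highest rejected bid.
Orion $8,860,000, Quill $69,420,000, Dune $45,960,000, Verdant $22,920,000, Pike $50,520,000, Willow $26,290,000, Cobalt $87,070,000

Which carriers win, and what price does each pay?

Cobalt, Quill, Pike, Dune, Willow; each pays $22,920,000

Sorting: 87,070,000 (Cobalt), 69,420,000 (Quill), 50,520,000 (Pike), 45,960,000 (Dune), 26,290,000 (Willow), 22,920,000 (Verdant), 8,860,000 (Orion)
Top 5: Cobalt, Quill, Pike, Dune, Willow.
First losing bid is Verdant's $22,920,000, which sets the uniform price.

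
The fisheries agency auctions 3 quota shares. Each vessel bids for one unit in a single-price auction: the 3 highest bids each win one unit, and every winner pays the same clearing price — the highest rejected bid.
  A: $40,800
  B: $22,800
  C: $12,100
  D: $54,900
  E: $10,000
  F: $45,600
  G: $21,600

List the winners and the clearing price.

D, F, A; each pays $22,800

Bids ranked high→low: 54,900 (D), 45,600 (F), 40,800 (A), 22,800 (B), 21,600 (G), …
The 3 highest are D, F, A.
Highest unsuccessful bid: $22,800 → clearing price.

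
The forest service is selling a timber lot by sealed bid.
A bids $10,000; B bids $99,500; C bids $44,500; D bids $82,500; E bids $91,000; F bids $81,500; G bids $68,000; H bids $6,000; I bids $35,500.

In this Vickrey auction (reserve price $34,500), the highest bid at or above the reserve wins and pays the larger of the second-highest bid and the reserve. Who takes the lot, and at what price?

B pays $91,000

Rule: the highest bid at or above the reserve wins and pays the larger of the second-highest bid and the reserve.
Sorting bids: 99,500 (B) > 91,000 (E) > 82,500 (D) > 81,500 (F) > 68,000 (G) > 44,500 (C) > …
Highest eligible bid: B at $99,500.
max(second-highest $91,000, reserve $34,500) = $91,000; the reserve does not bind.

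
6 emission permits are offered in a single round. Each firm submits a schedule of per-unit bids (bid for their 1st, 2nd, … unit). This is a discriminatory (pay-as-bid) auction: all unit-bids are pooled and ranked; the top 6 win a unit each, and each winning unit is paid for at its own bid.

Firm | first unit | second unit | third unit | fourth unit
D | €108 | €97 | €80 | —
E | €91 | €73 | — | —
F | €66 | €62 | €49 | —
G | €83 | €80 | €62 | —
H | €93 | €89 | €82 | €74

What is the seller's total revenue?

Merging the schedules and taking the best 6: 108 (D-1), 97 (D-2), 93 (H-1), 91 (E-1), 89 (H-2), 83 (G-1)
Next rejected bid: €82 (not a price — pay-as-bid).
Each winning unit pays its own bid.
Revenue = 108 + 97 + 93 + 91 + 89 + 83 = €561.

Total revenue: €561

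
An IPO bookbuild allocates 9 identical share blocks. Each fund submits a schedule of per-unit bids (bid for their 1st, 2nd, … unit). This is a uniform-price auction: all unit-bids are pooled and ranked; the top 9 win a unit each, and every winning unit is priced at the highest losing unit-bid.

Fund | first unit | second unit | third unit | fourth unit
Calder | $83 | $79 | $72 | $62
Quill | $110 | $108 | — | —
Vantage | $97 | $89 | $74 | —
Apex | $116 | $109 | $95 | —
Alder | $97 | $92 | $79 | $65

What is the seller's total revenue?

Total revenue: $747

All unit-bids, highest first — top 9: 116 (Apex-1), 110 (Quill-1), 109 (Apex-2), 108 (Quill-2), 97 (Vantage-1), 97 (Alder-1), 95 (Apex-3), 92 (Alder-2), 89 (Vantage-2)
The (k+1)-th unit-bid is $83.
Allocation: Alder 2, Apex 3, Quill 2, Vantage 2. Every unit priced at $83.
Revenue = 9 × 83 = $747.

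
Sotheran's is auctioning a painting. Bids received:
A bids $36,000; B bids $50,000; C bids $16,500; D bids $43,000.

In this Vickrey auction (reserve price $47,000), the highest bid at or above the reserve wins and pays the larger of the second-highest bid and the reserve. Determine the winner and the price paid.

B pays $47,000

Bids in order: 50,000 (B) > 43,000 (D) > 36,000 (A) > 16,500 (C)
B has the top bid at or above the reserve ($50,000).
max(second-highest $43,000, reserve $47,000) = $47,000.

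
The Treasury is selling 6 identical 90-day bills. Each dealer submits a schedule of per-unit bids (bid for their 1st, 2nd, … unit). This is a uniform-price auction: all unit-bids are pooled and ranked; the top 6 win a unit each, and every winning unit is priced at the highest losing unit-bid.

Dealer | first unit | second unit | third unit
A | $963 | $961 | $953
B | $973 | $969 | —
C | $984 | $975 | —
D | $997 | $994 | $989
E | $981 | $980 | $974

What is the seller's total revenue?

Total revenue: $5,850

Pooled unit-bids ranked (top 6): 997 (D-1), 994 (D-2), 989 (D-3), 984 (C-1), 981 (E-1), 980 (E-2)
Highest rejected unit-bid = $975.
Allocation: C 1, D 3, E 2. Every unit priced at $975.
Revenue = 6 × 975 = $5,850.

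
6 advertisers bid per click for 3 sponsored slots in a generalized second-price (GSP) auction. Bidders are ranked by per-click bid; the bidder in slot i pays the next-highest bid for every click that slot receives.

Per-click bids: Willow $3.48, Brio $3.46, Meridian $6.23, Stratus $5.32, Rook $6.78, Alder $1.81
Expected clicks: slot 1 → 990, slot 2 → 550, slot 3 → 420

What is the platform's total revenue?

Total revenue: $10555.30

Sorting advertisers: $6.78 (Rook) > $6.23 (Meridian) > $5.32 (Stratus) > $3.48 (Willow) > …
Slot 1: Rook pays $6.23 × 990 = $6167.70
Slot 2: Meridian pays $5.32 × 550 = $2926.00
Slot 3: Stratus pays $3.48 × 420 = $1461.60
Total = $10555.30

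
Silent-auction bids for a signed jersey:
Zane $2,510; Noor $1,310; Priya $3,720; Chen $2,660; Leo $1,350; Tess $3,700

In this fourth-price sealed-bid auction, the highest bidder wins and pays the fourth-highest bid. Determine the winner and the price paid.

Priya pays $2,510

Bids in order: 3,720 (Priya) > 3,700 (Tess) > 2,660 (Chen) > 2,510 (Zane) > 1,350 (Leo) > 1,310 (Noor)
Priya is highest; pays the fourth-highest bid, $2,510.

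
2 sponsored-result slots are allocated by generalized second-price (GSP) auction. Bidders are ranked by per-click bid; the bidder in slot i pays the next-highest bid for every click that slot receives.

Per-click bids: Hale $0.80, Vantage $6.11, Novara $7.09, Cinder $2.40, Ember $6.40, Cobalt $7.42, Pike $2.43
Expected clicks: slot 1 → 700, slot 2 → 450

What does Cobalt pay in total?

Per-click bids in order: $7.42 (Cobalt) > $7.09 (Novara) > $6.40 (Ember) > …
Cobalt holds slot 1 → pays next bid $7.09 × 700 clicks = $4963.00.

Cobalt pays $4963.00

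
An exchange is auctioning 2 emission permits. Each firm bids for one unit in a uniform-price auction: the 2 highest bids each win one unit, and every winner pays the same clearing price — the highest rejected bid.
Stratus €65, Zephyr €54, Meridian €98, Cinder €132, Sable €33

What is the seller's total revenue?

Sorting: 132 (Cinder), 98 (Meridian), 65 (Stratus), 54 (Zephyr), …
Top 2: Cinder, Meridian.
Highest unsuccessful bid: €65 → clearing price.
Total revenue = 2 × €65 = €130.

Total revenue: €130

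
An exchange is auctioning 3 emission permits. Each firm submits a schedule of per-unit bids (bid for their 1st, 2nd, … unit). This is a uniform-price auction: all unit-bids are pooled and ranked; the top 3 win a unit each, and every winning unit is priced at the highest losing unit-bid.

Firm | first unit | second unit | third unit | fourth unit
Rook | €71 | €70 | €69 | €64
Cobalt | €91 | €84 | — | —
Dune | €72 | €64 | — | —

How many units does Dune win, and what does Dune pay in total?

Dune: 1 unit, pays €71

Pooled unit-bids ranked (top 3): 91 (Cobalt-1), 84 (Cobalt-2), 72 (Dune-1)
First bid not allocated: €71.
Dune wins 1 unit(s) at €71 each.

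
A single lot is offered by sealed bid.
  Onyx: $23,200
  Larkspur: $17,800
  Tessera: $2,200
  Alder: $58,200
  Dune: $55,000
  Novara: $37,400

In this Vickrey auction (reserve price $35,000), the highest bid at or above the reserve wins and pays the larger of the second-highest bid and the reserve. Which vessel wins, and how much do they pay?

Bids in order: 58,200 (Alder) > 55,000 (Dune) > 37,400 (Novara) > 23,200 (Onyx) > 17,800 (Larkspur) > 2,200 (Tessera)
Highest eligible bid: Alder at $58,200.
max(second-highest $55,000, reserve $35,000) = $55,000; the reserve does not bind.

Alder pays $55,000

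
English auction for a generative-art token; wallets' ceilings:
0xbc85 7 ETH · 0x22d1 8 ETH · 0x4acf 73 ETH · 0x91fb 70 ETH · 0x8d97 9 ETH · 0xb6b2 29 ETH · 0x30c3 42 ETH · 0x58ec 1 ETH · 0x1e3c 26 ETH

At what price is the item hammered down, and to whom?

0x4acf wins at 70 ETH

Sorting limits: 73 (0x4acf) > 70 (0x91fb) > 42 (0x30c3) > 29 (0xb6b2) > 26 (0x1e3c) > 9 (0x8d97) > …
0x91fb is the last rival to drop out, at 70 ETH; 0x4acf remains and wins at that price.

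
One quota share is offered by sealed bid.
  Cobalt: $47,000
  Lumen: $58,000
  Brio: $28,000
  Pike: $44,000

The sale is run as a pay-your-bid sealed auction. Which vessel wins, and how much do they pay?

Lumen pays $58,000

Rule: the highest bidder wins and pays their own bid.
Bids in order: 58,000 (Lumen) > 47,000 (Cobalt) > 44,000 (Pike) > 28,000 (Brio)
Lumen is highest → pays own bid, $58,000.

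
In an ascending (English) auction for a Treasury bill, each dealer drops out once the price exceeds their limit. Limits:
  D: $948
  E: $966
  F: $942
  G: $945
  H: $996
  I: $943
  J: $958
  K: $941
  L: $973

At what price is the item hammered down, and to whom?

H wins at $973

Limits in order: 996 (H) > 973 (L) > 966 (E) > 958 (J) > 948 (D) > 945 (G) > …
L is the last rival to drop out, at $973; H remains and wins at that price.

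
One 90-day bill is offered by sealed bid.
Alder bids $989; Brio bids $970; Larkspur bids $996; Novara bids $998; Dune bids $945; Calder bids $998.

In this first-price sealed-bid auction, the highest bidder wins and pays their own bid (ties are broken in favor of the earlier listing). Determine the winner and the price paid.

Sorting bids: 998 (Novara) > 998 (Calder) > 996 (Larkspur) > 989 (Alder) > 970 (Brio) > 945 (Dune)
Tie at $998 → Novara wins by tie-break.
First-price: Novara pays what they bid, $998.

Novara pays $998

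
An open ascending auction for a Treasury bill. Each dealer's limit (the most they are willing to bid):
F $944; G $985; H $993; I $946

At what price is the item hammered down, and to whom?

H wins at $985

Rule: the price rises until one bidder remains; the winner pays the price at which the last rival dropped out.
Limits ranked: 993 (H) > 985 (G) > 946 (I) > 944 (F)
G is the last rival to drop out, at $985; H remains and wins at that price.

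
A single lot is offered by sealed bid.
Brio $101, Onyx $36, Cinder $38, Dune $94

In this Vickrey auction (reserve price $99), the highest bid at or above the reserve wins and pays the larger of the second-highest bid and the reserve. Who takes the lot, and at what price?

Brio pays $99

Rule: the highest bid at or above the reserve wins and pays the larger of the second-highest bid and the reserve.
Bids ranked: 101 (Brio) > 94 (Dune) > 38 (Cinder) > 36 (Onyx)
Highest eligible bid: Brio at $101.
max(second-highest $94, reserve $99) = $99.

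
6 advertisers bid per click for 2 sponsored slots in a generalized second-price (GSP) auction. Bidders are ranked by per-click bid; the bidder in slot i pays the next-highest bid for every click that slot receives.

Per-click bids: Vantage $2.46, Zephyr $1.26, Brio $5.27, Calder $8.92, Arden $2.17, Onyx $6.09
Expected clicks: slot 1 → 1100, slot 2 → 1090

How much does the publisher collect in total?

Total revenue: $12443.30

Sorting advertisers: $8.92 (Calder) > $6.09 (Onyx) > $5.27 (Brio) > …
Slot 1: Calder pays $6.09 × 1100 = $6699.00
Slot 2: Onyx pays $5.27 × 1090 = $5744.30
Total = $12443.30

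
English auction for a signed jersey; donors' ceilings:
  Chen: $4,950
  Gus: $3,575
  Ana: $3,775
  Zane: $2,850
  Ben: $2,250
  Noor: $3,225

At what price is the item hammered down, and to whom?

Sorting limits: 4,950 (Chen) > 3,775 (Ana) > 3,575 (Gus) > 3,225 (Noor) > 2,850 (Zane) > 2,250 (Ben)
Ana is the last rival to drop out, at $3,775; Chen remains and wins at that price.

Chen wins at $3,775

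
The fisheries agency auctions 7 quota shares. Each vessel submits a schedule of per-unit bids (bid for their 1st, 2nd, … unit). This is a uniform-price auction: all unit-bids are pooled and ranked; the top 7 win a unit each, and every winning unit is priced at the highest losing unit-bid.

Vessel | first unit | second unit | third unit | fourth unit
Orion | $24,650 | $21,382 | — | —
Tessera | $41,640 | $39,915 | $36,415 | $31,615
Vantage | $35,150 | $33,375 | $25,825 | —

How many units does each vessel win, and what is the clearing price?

All unit-bids, highest first — top 7: 41,640 (Tessera-1), 39,915 (Tessera-2), 36,415 (Tessera-3), 35,150 (Vantage-1), 33,375 (Vantage-2), 31,615 (Tessera-4), 25,825 (Vantage-3)
Highest rejected unit-bid = $24,650.
Allocation: Tessera 4, Vantage 3.

Tessera 4, Vantage 3; clearing price $24,650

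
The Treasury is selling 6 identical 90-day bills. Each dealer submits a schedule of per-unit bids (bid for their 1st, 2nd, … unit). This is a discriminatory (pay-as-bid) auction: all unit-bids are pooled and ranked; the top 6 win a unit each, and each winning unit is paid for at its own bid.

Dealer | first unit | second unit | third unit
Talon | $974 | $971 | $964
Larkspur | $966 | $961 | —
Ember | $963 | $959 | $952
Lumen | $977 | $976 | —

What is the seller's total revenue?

Total revenue: $5,828

Merging the schedules and taking the best 6: 977 (Lumen-1), 976 (Lumen-2), 974 (Talon-1), 971 (Talon-2), 966 (Larkspur-1), 964 (Talon-3)
Next rejected bid: $963 (not a price — pay-as-bid).
Each winning unit pays its own bid.
Revenue = 977 + 976 + 974 + 971 + 966 + 964 = $5,828.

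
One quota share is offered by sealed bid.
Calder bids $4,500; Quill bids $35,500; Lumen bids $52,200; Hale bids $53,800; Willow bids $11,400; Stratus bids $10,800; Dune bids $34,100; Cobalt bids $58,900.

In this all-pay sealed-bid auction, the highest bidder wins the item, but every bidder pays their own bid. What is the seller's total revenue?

Total revenue: $261,200

All-pay sealed-bid auction: the highest bidder wins the item, but every bidder pays their own bid.
Sorting bids: 58,900 (Cobalt) > 53,800 (Hale) > 52,200 (Lumen) > 35,500 (Quill) > 34,100 (Dune) > 11,400 (Willow) > …
Cobalt wins with the top bid; all bids are sunk regardless.
Every bidder forfeits their bid regardless of winning.
Revenue = 4,500 + 35,500 + 52,200 + 53,800 + 11,400 + 10,800 + 34,100 + 58,900 = $261,200.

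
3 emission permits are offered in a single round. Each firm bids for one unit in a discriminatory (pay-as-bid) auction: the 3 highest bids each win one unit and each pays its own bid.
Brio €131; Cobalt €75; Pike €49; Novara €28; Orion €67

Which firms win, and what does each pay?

Ordering the bids: 131 (Brio), 75 (Cobalt), 67 (Orion), 49 (Pike), 28 (Novara)
The 3 highest are Brio, Cobalt, Orion.
Each winner pays its own bid: Brio €131, Cobalt €75, Orion €67.

Brio €131, Cobalt €75, Orion €67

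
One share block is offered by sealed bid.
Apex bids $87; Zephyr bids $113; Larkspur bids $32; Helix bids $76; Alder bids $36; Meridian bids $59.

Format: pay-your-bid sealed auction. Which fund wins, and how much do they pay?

Pay-your-bid sealed auction: the highest bidder wins and pays their own bid.
Bids in order: 113 (Zephyr) > 87 (Apex) > 76 (Helix) > 59 (Meridian) > 36 (Alder) > 32 (Larkspur)
Zephyr has the highest bid and pays exactly that: $113.

Zephyr pays $113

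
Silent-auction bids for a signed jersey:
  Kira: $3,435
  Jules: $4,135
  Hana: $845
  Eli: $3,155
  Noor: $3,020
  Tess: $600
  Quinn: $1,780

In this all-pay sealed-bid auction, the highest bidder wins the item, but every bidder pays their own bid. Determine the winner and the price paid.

Jules pays $4,135

Bids ranked: 4,135 (Jules) > 3,435 (Kira) > 3,155 (Eli) > 3,020 (Noor) > 1,780 (Quinn) > 845 (Hana) > …
Jules is highest and takes the item; every bidder forfeits their bid.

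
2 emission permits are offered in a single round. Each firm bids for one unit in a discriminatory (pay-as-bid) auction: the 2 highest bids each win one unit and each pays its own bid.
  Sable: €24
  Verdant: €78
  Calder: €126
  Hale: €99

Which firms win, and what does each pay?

Bids ranked high→low: 126 (Calder), 99 (Hale), 78 (Verdant), 24 (Sable)
Top 2: Calder, Hale.
Each winner pays its own bid: Calder €126, Hale €99.

Calder €126, Hale €99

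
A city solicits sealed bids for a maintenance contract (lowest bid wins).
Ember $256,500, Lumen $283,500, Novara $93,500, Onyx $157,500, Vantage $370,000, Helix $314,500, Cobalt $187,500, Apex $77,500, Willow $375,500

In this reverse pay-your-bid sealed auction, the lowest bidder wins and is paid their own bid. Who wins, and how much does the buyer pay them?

Apex is paid $77,500

Bids ranked: 77,500 (Apex) < 93,500 (Novara) < 157,500 (Onyx) < 187,500 (Cobalt) < 256,500 (Ember) < 283,500 (Lumen) < …
Apex has the lowest bid and is paid exactly that: $77,500.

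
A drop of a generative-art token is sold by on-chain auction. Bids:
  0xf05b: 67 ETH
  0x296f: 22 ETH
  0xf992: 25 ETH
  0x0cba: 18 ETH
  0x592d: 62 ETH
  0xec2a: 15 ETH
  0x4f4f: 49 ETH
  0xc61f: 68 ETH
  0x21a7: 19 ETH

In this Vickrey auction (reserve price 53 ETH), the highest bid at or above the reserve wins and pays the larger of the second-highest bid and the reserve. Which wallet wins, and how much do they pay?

Bids ranked: 68 (0xc61f) > 67 (0xf05b) > 62 (0x592d) > 49 (0x4f4f) > 25 (0xf992) > 22 (0x296f) > …
Highest eligible bid: 0xc61f at 68 ETH.
max(second-highest 67 ETH, reserve 53 ETH) = 67 ETH; the reserve does not bind.

0xc61f pays 67 ETH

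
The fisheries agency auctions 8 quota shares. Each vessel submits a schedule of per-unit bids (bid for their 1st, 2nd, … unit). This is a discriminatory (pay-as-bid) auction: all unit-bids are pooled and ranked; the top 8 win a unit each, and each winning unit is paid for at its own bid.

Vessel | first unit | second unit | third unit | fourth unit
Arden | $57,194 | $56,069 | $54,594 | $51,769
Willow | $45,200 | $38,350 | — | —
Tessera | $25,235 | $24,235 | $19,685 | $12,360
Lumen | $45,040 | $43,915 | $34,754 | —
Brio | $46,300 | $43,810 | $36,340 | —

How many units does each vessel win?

All unit-bids, highest first — top 8: 57,194 (Arden-1), 56,069 (Arden-2), 54,594 (Arden-3), 51,769 (Arden-4), 46,300 (Brio-1), 45,200 (Willow-1), 45,040 (Lumen-1), 43,915 (Lumen-2)
Next rejected bid: $43,810 (not a price — pay-as-bid).
Allocation: Arden 4, Brio 1, Lumen 2, Willow 1.

Arden 4, Brio 1, Lumen 2, Willow 1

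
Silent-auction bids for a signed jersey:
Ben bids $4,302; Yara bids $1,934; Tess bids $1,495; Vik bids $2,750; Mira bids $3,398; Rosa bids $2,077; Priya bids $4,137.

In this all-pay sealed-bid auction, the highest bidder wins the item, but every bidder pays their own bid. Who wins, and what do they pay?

Bids ranked: 4,302 (Ben) > 4,137 (Priya) > 3,398 (Mira) > 2,750 (Vik) > 2,077 (Rosa) > 1,934 (Yara) > …
Ben wins with the top bid; all bids are sunk regardless.

Ben pays $4,302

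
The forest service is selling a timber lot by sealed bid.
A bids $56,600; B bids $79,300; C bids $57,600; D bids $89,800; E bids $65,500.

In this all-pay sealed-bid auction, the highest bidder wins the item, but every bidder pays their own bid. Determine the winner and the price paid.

Sorting bids: 89,800 (D) > 79,300 (B) > 65,500 (E) > 57,600 (C) > 56,600 (A)
D is highest and takes the item; every bidder forfeits their bid.

D pays $89,800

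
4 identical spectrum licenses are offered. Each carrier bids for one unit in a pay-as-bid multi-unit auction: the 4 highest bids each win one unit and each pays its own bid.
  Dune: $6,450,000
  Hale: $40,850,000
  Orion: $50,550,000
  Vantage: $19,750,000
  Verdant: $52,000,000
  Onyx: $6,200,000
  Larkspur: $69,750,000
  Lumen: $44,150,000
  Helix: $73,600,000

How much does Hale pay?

Hale pays $0

Bids ranked high→low: 73,600,000 (Helix), 69,750,000 (Larkspur), 52,000,000 (Verdant), 50,550,000 (Orion), 44,150,000 (Lumen), 40,850,000 (Hale), …
Winners (4 units): Helix, Larkspur, Verdant, Orion.
Hale does not win → $0.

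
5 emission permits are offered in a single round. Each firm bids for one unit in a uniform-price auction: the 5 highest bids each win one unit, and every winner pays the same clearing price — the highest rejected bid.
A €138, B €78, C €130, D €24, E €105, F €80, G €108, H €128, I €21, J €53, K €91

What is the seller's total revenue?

Bids ranked high→low: 138 (A), 130 (C), 128 (H), 108 (G), 105 (E), 91 (K), 80 (F), …
Winners (5 units): A, C, H, G, E.
First losing bid is K's €91, which sets the uniform price.
Total revenue = 5 × €91 = €455.

Total revenue: €455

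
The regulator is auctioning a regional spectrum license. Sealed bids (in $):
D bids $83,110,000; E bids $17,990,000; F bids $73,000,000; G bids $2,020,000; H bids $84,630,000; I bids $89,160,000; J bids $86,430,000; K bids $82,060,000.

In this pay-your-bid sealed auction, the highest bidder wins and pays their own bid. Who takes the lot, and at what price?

Bids ranked: 89,160,000 (I) > 86,430,000 (J) > 84,630,000 (H) > 83,110,000 (D) > 82,060,000 (K) > 73,000,000 (F) > …
First-price: I pays what they bid, $89,160,000.

I pays $89,160,000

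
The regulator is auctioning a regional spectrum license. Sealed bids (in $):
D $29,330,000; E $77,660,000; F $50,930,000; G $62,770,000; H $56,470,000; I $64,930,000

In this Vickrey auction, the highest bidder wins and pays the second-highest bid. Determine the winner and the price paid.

E pays $64,930,000

Bids ranked: 77,660,000 (E) > 64,930,000 (I) > 62,770,000 (G) > 56,470,000 (H) > 50,930,000 (F) > 29,330,000 (D)
E wins with the highest bid; price is set by the runner-up at $64,930,000.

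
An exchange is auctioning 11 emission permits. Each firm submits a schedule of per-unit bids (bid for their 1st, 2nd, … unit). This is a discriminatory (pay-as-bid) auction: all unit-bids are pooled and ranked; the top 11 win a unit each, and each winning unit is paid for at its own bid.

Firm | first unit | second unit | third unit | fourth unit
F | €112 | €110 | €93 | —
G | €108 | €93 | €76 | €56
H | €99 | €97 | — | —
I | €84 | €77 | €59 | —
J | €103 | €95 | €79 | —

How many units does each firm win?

F 3, G 2, H 2, I 1, J 3

Pooled unit-bids ranked (top 11): 112 (F-1), 110 (F-2), 108 (G-1), 103 (J-1), 99 (H-1), 97 (H-2), 95 (J-2), 93 (F-3), 93 (G-2), 84 (I-1), 79 (J-3)
Next rejected bid: €77 (not a price — pay-as-bid).
Allocation: F 3, G 2, H 2, I 1, J 3.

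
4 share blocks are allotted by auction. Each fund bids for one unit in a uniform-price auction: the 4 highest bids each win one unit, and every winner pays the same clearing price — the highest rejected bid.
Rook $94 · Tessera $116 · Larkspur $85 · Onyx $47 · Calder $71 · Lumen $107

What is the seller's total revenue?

Bids ranked high→low: 116 (Tessera), 107 (Lumen), 94 (Rook), 85 (Larkspur), 71 (Calder), 47 (Onyx)
Winners (4 units): Tessera, Lumen, Rook, Larkspur.
First losing bid is Calder's $71, which sets the uniform price.
Total revenue = 4 × $71 = $284.

Total revenue: $284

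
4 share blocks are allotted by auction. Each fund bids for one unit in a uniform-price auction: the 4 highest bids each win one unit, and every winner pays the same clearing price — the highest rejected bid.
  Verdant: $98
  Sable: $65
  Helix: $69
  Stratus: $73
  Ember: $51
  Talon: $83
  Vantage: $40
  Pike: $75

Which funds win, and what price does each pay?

Verdant, Talon, Pike, Stratus; each pays $69

Bids ranked high→low: 98 (Verdant), 83 (Talon), 75 (Pike), 73 (Stratus), 69 (Helix), 65 (Sable), …
Winners (4 units): Verdant, Talon, Pike, Stratus.
First losing bid is Helix's $69, which sets the uniform price.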